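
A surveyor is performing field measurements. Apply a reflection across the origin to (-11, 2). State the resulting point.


Transformation: reflection
Original point: (-11, 2)
Rule for reflection through the origin: (x, y) -> (-x, -y)
Apply: (-11, 2) -> (11, -2)
(11, -2)


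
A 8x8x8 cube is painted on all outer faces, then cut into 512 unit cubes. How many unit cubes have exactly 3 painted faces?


Large cube: 8 x 8 x 8, cut into unit cubes.
Cubes with 3 painted faces are at the corners. A cube always has 8 corners.
Count = 8
8 unit cubes


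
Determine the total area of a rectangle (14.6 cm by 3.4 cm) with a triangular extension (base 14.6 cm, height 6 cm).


Composite shape: rectangle + triangle
Rectangle area = 14.6 * 3.4 = 49.64
Triangle area = 0.5 * 14.6 * 6 = 43.8
Total = 49.64 + 43.8
Total = 93.44
93.44 cm^2


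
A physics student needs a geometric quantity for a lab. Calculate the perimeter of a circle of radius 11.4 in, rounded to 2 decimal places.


Shape: circle
Radius r = 11.4 in
Formula: C = 2 * pi * r
C = 2 * pi * 11.4
C = 22.8 * pi
C = 71.63
71.63 in


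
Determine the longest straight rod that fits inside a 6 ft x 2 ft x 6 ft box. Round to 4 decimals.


Shape: rectangular box (space diagonal)
l = 6 ft, w = 2 ft, h = 6 ft
Visualize: the diagonal of the base, then a right triangle with that diagonal and the height.
Formula: d = sqrt(l^2 + w^2 + h^2)
l^2 + w^2 + h^2 = 36 + 4 + 36 = 76
d = sqrt(76)
d = 8.7178
8.7178 ft


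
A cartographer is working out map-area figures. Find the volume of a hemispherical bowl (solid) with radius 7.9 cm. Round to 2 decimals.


Shape: hemisphere (half of a sphere)
Radius r = 7.9 cm
Formula: V = (1/2) * (4/3) * pi * r^3 = (2/3) * pi * r^3
r^3 = 493.039
(2/3) * 493.039 = 328.692667
V = 328.692667 * pi
V = 1032.62
1032.62 cm^3


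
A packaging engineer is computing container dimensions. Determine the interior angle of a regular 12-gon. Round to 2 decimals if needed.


Shape: regular dodecagon (12 sides)
Formula: interior angle = (n - 2) * 180 / n
(n - 2) = 10
(n - 2) * 180 = 1800
angle = 1800 / 12
angle = 150
150 degrees


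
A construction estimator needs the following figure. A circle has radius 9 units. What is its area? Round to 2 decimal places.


Shape: circle
Radius r = 9 units
Formula: A = pi * r^2
r^2 = 9^2 = 81
A = pi * 81
A = 254.47
254.47 units^2


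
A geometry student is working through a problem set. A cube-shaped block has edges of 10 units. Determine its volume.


Shape: cube
Side s = 10 units
Formula: V = s^3
V = 10 * 10 * 10
V = 100 * 10
V = 1000
1000 units^3


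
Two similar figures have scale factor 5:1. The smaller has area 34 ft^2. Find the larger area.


Linear scale factor k = 5
Original area = 34 ft^2
Rule: under a linear scaling by k, areas scale by k^2.
k^2 = 5^2 = 25
New area = 34 * 25
New area = 850
850 ft^2


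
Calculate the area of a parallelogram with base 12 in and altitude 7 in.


Shape: parallelogram
Base b = 12 in, Height h = 7 in
Formula: A = b * h
A = 12 * 7
A = 84
84 in^2


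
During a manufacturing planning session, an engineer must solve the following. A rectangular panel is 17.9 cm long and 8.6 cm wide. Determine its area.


Shape: rectangle
Length l = 17.9 cm, Width w = 8.6 cm
Formula: A = l * w
A = 17.9 * 8.6
A = 153.94
153.94 cm^2


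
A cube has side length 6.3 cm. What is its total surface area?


Shape: cube
Side s = 6.3 cm
A cube has 6 square faces.
Formula: SA = 6 * s^2
s^2 = 39.69
SA = 6 * 39.69
SA = 238.14
238.14 cm^2


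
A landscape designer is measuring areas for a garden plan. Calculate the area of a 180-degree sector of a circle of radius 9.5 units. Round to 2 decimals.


Shape: circular sector
Radius r = 9.5 units, Angle = 180 degrees
Formula: A = (angle/360) * pi * r^2
r^2 = 90.25
Fraction of circle = 180/360
A = (180/360) * pi * 90.25
A = 45.125 * pi
A = 141.76
141.76 units^2


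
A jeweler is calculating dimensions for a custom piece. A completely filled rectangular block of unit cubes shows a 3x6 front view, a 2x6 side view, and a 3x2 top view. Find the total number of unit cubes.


Orthographic views of a solid rectangular block:
Front view 3 x 6 -> length = 3, height = 6
Side view 2 x 6 -> width = 2, height = 6 (consistent)
Top view 3 x 2 -> confirms length = 3, width = 2
The block is 3 x 2 x 6.
Total unit cubes = 3 * 2 * 6 = 36
36 unit cubes


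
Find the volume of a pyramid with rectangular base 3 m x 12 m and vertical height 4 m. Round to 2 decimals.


Shape: rectangular pyramid
Base: 3 m x 12 m, Height h = 4 m
Formula: V = (1/3) * base_area * h
base_area = 3 * 12 = 36
base_area * h = 36 * 4 = 144
V = 144 / 3
V = 48
48 m^3


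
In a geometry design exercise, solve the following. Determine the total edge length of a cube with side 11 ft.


Shape: cube
Side s = 11 ft
A cube has 12 edges, all equal.
Formula: total edge length = 12 * s
Total = 12 * 11
Total = 132
132 ft


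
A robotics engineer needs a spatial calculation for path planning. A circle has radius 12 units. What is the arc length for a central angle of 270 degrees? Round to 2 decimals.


Shape: circular arc
Radius r = 12 units, Angle = 270 degrees
Formula: L = (angle/360) * 2 * pi * r
2 * pi * r = 24 * pi
L = (270/360) * 24 * pi
L = 18 * pi
L = 56.55
56.55 units


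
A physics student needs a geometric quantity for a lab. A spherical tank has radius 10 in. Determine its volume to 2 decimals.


Shape: sphere
Radius r = 10 in
Formula: V = (4/3) * pi * r^3
r^3 = 1000
(4/3) * 1000 = 1333.333333
V = 1333.333333 * pi
V = 4188.79
4188.79 in^3


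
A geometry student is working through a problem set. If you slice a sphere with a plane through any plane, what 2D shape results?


Solid: sphere
Cutting plane: through any plane
Visualize the intersection of the plane with the solid's surface.
The boundary of the cut region is a circle.
circle


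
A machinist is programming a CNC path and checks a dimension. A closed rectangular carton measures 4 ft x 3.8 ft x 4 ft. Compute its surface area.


Shape: rectangular prism
l = 4 ft, w = 3.8 ft, h = 4 ft
Formula: SA = 2(lw + lh + wh)
lw = 15.2, lh = 16, wh = 15.2
lw + lh + wh = 46.4
SA = 2 * 46.4
SA = 92.8
92.8 ft^2


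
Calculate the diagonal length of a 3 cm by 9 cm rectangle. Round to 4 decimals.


Shape: rectangle (diagonal via Pythagoras)
Sides: 3 cm and 9 cm
Formula: d = sqrt(l^2 + w^2)
l^2 = 9, w^2 = 81
l^2 + w^2 = 90
d = sqrt(90)
d = 9.4868
9.4868 cm


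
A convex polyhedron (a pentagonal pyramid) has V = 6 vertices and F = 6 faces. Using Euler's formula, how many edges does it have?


Polyhedron: pentagonal pyramid
Euler's formula for convex polyhedra: V - E + F = 2
Given: V = 6 vertices and F = 6 faces
Solve for E:
E = V + F - 2 = 6 + 6 - 2 = 10
10 edges


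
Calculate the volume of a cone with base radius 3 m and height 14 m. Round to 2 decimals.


Shape: cone
Radius r = 3 m, Height h = 14 m
Formula: V = (1/3) * pi * r^2 * h
r^2 = 9
pi * r^2 * h = pi * 9 * 14 = 126 * pi
V = 126 * pi / 3
V = 131.95
131.95 m^3


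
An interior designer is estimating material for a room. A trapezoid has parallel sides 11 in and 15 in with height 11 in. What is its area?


Shape: trapezoid
Parallel sides a = 11 in, b = 15 in; Height h = 11 in
Formula: A = (a + b) * h / 2
a + b = 11 + 15 = 26
A = 26 * 11 / 2
A = 286 / 2
A = 143
143 in^2


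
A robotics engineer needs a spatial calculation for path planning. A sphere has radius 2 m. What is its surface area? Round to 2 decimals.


Shape: sphere
Radius r = 2 m
Formula: SA = 4 * pi * r^2
r^2 = 4
SA = 4 * pi * 4
SA = 16 * pi
SA = 50.27
50.27 m^2


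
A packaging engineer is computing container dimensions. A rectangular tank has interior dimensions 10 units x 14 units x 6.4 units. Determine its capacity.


Shape: rectangular prism
l = 10 units, w = 14 units, h = 6.4 units
Formula: V = l * w * h
V = 10 * 14 * 6.4
V = 140 * 6.4
V = 896
896 units^3


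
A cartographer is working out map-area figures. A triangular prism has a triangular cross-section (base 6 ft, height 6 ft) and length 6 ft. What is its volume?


Shape: triangular prism
Triangle base = 6 ft, triangle height = 6 ft, prism length L = 6 ft
Formula: V = (1/2 * b * h_tri) * L
Cross-section area = 0.5 * 6 * 6 = 18
V = 18 * 6
V = 108
108 ft^3


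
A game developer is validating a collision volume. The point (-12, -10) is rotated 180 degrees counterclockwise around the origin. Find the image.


Transformation: rotation about the origin
Original point: (-12, -10)
Rule for 180 deg: (x, y) -> (-x, -y)
Apply: (-12, -10) -> (12, 10)
(12, 10)


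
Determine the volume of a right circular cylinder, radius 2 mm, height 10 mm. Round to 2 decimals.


Shape: cylinder
Radius r = 2 mm, Height h = 10 mm
Formula: V = pi * r^2 * h
r^2 = 4
V = pi * 4 * 10
V = 40 * pi
V = 125.66
125.66 mm^3


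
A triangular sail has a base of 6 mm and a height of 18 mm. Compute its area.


Shape: triangle
Base b = 6 mm, Height h = 18 mm
Formula: A = (1/2) * b * h
A = 0.5 * 6 * 18
A = 0.5 * 108
A = 54
54 mm^2


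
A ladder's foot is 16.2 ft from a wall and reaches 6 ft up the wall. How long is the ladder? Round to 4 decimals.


Shape: right triangle
Legs a = 16.2 ft, b = 6 ft
Formula: c = sqrt(a^2 + b^2)
a^2 = 262.44, b^2 = 36
a^2 + b^2 = 298.44
c = sqrt(298.44)
c = 17.2754
17.2754 ft


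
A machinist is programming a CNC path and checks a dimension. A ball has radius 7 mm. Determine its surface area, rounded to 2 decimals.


Shape: sphere
Radius r = 7 mm
Formula: SA = 4 * pi * r^2
r^2 = 49
SA = 4 * pi * 49
SA = 196 * pi
SA = 615.75
615.75 mm^2


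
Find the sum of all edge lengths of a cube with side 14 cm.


Shape: cube
Side s = 14 cm
A cube has 12 edges, all equal.
Formula: total edge length = 12 * s
Total = 12 * 14
Total = 168
168 cm


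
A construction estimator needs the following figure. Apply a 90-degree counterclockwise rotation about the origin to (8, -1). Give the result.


Transformation: rotation about the origin
Original point: (8, -1)
Rule for 90 deg counterclockwise: (x, y) -> (-y, x)
Apply: (8, -1) -> (1, 8)
(1, 8)


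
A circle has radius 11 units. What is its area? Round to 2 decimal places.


Shape: circle
Radius r = 11 units
Formula: A = pi * r^2
r^2 = 11^2 = 121
A = pi * 121
A = 380.13
380.13 units^2


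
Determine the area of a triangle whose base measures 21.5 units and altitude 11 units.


Shape: triangle
Base b = 21.5 units, Height h = 11 units
Formula: A = (1/2) * b * h
A = 0.5 * 21.5 * 11
A = 0.5 * 236.5
A = 118.25
118.25 units^2


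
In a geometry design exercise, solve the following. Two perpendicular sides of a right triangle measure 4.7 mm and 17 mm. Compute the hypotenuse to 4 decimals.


Shape: right triangle
Legs a = 4.7 mm, b = 17 mm
Formula: c = sqrt(a^2 + b^2)
a^2 = 22.09, b^2 = 289
a^2 + b^2 = 311.09
c = sqrt(311.09)
c = 17.6377
17.6377 mm


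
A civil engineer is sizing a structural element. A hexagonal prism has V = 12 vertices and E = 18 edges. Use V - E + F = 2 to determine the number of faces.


Polyhedron: hexagonal prism
Euler's formula for convex polyhedra: V - E + F = 2
Given: V = 12 vertices and E = 18 edges
Solve for F:
F = 2 + E - V = 2 + 18 - 12 = 8
8 faces


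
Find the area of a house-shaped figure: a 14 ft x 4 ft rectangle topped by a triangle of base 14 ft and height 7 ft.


Composite shape: rectangle + triangle
Rectangle area = 14 * 4 = 56
Triangle area = 0.5 * 14 * 7 = 49
Total = 56 + 49
Total = 105
105 ft^2


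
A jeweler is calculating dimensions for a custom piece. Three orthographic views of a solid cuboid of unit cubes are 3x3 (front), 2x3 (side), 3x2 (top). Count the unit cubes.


Orthographic views of a solid rectangular block:
Front view 3 x 3 -> length = 3, height = 3
Side view 2 x 3 -> width = 2, height = 3 (consistent)
Top view 3 x 2 -> confirms length = 3, width = 2
The block is 3 x 2 x 3.
Total unit cubes = 3 * 2 * 3 = 18
18 unit cubes


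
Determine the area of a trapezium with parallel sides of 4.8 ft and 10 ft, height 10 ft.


Shape: trapezoid
Parallel sides a = 4.8 ft, b = 10 ft; Height h = 10 ft
Formula: A = (a + b) * h / 2
a + b = 4.8 + 10 = 14.8
A = 14.8 * 10 / 2
A = 148 / 2
A = 74
74 ft^2


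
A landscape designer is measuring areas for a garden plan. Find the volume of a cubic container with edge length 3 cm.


Shape: cube
Side s = 3 cm
Formula: V = s^3
V = 3 * 3 * 3
V = 9 * 3
V = 27
27 cm^3


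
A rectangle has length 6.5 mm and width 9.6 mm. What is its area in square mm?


Shape: rectangle
Length l = 6.5 mm, Width w = 9.6 mm
Formula: A = l * w
A = 6.5 * 9.6
A = 62.4
62.4 mm^2


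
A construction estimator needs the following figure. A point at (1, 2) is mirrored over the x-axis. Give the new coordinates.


Transformation: reflection
Original point: (1, 2)
Rule for reflection over the x-axis: (x, y) -> (x, -y)
Apply: (1, 2) -> (1, -2)
(1, -2)


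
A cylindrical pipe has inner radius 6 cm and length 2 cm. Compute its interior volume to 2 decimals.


Shape: cylinder
Radius r = 6 cm, Height h = 2 cm
Formula: V = pi * r^2 * h
r^2 = 36
V = pi * 36 * 2
V = 72 * pi
V = 226.19
226.19 cm^3


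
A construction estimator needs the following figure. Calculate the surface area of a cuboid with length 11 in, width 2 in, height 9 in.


Shape: rectangular prism
l = 11 in, w = 2 in, h = 9 in
Formula: SA = 2(lw + lh + wh)
lw = 22, lh = 99, wh = 18
lw + lh + wh = 139
SA = 2 * 139
SA = 278
278 in^2


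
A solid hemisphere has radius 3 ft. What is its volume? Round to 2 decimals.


Shape: hemisphere (half of a sphere)
Radius r = 3 ft
Formula: V = (1/2) * (4/3) * pi * r^3 = (2/3) * pi * r^3
r^3 = 27
(2/3) * 27 = 18
V = 18 * pi
V = 56.55
56.55 ft^3


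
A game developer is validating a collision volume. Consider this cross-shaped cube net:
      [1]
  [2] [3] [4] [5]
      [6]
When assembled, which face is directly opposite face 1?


Net: cross layout. Take square 3 as the base (bottom).
Fold the four squares in the horizontal row up around 3: 2 -> left, 4 -> right, 5 wraps to the top.
Fold 1 and 6 up from 3: 1 -> back, 6 -> front.
Opposite pairs are therefore: (1, 6), (2, 4), (3, 5).
Face 1 is opposite face 6.
face 6


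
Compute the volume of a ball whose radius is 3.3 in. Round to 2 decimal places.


Shape: sphere
Radius r = 3.3 in
Formula: V = (4/3) * pi * r^3
r^3 = 35.937
(4/3) * 35.937 = 47.916
V = 47.916 * pi
V = 150.53
150.53 in^3


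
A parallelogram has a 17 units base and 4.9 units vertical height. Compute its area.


Shape: parallelogram
Base b = 17 units, Height h = 4.9 units
Formula: A = b * h
A = 17 * 4.9
A = 83.3
83.3 units^2


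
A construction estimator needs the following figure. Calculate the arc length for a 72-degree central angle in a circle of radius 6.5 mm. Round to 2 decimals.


Shape: circular arc
Radius r = 6.5 mm, Angle = 72 degrees
Formula: L = (angle/360) * 2 * pi * r
2 * pi * r = 13 * pi
L = (72/360) * 13 * pi
L = 2.6 * pi
L = 8.17
8.17 mm


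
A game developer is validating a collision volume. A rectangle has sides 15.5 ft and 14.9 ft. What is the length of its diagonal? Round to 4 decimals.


Shape: rectangle (diagonal via Pythagoras)
Sides: 15.5 ft and 14.9 ft
Formula: d = sqrt(l^2 + w^2)
l^2 = 240.25, w^2 = 222.01
l^2 + w^2 = 462.26
d = sqrt(462.26)
d = 21.5002
21.5002 ft


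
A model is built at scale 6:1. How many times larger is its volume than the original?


Linear scale factor k = 6
Rule: under a linear scaling by k, volumes scale by k^3.
k^3 = 6 * 6 * 6
k^3 = 36 * 6
k^3 = 216
Volume scales by a factor of 216.
216 (dimensionless)


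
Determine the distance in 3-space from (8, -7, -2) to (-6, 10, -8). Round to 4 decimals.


3D distance between two points
P1 = (8, -7, -2), P2 = (-6, 10, -8)
Formula: d = sqrt((x2-x1)^2 + (y2-y1)^2 + (z2-z1)^2)
dx = -6 - 8 = -14
dy = 10 - -7 = 17
dz = -8 - -2 = -6
dx^2 + dy^2 + dz^2 = 196 + 289 + 36 = 521
d = sqrt(521)
d = 22.8254
22.8254 units


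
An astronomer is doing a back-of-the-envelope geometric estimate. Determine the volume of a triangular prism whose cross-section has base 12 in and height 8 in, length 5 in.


Shape: triangular prism
Triangle base = 12 in, triangle height = 8 in, prism length L = 5 in
Formula: V = (1/2 * b * h_tri) * L
Cross-section area = 0.5 * 12 * 8 = 48
V = 48 * 5
V = 240
240 in^3


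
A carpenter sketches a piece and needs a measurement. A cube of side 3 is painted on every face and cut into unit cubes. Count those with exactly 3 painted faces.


Large cube: 3 x 3 x 3, cut into unit cubes.
Cubes with 3 painted faces are at the corners. A cube always has 8 corners.
Count = 8
8 unit cubes


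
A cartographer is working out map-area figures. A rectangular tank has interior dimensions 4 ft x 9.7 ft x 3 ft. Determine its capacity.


Shape: rectangular prism
l = 4 ft, w = 9.7 ft, h = 3 ft
Formula: V = l * w * h
V = 4 * 9.7 * 3
V = 38.8 * 3
V = 116.4
116.4 ft^3


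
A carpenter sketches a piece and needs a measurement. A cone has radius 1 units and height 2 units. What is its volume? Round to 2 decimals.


Shape: cone
Radius r = 1 units, Height h = 2 units
Formula: V = (1/3) * pi * r^2 * h
r^2 = 1
pi * r^2 * h = pi * 1 * 2 = 2 * pi
V = 2 * pi / 3
V = 2.09
2.09 units^3


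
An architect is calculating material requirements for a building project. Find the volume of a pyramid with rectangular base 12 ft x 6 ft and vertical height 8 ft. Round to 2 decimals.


Shape: rectangular pyramid
Base: 12 ft x 6 ft, Height h = 8 ft
Formula: V = (1/3) * base_area * h
base_area = 12 * 6 = 72
base_area * h = 72 * 8 = 576
V = 576 / 3
V = 192
192 ft^3


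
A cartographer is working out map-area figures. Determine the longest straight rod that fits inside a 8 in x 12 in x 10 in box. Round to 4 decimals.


Shape: rectangular box (space diagonal)
l = 8 in, w = 12 in, h = 10 in
Visualize: the diagonal of the base, then a right triangle with that diagonal and the height.
Formula: d = sqrt(l^2 + w^2 + h^2)
l^2 + w^2 + h^2 = 64 + 144 + 100 = 308
d = sqrt(308)
d = 17.5499
17.5499 in


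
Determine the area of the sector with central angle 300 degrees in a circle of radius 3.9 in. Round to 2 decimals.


Shape: circular sector
Radius r = 3.9 in, Angle = 300 degrees
Formula: A = (angle/360) * pi * r^2
r^2 = 15.21
Fraction of circle = 300/360
A = (300/360) * pi * 15.21
A = 12.675 * pi
A = 39.82
39.82 in^2


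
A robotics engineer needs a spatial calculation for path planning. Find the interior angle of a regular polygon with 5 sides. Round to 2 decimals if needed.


Shape: regular pentagon (5 sides)
Formula: interior angle = (n - 2) * 180 / n
(n - 2) = 3
(n - 2) * 180 = 540
angle = 540 / 5
angle = 108
108 degrees


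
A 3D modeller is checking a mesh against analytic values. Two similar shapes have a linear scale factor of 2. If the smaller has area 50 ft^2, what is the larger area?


Linear scale factor k = 2
Original area = 50 ft^2
Rule: under a linear scaling by k, areas scale by k^2.
k^2 = 2^2 = 4
New area = 50 * 4
New area = 200
200 ft^2


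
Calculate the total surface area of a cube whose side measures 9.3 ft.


Shape: cube
Side s = 9.3 ft
A cube has 6 square faces.
Formula: SA = 6 * s^2
s^2 = 86.49
SA = 6 * 86.49
SA = 518.94
518.94 ft^2


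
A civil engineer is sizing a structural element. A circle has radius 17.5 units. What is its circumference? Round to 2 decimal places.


Shape: circle
Radius r = 17.5 units
Formula: C = 2 * pi * r
C = 2 * pi * 17.5
C = 35 * pi
C = 109.96
109.96 units


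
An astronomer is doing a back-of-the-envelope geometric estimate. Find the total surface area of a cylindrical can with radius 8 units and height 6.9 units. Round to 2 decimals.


Shape: closed cylinder
Radius r = 8 units, Height h = 6.9 units
Formula: SA = 2*pi*r^2 + 2*pi*r*h = 2*pi*r*(r + h)
r + h = 14.9
2 * r * (r + h) = 2 * 8 * 14.9 = 238.4
SA = 238.4 * pi
SA = 748.96
748.96 units^2


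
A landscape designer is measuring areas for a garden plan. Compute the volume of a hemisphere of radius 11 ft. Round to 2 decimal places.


Shape: hemisphere (half of a sphere)
Radius r = 11 ft
Formula: V = (1/2) * (4/3) * pi * r^3 = (2/3) * pi * r^3
r^3 = 1331
(2/3) * 1331 = 887.333333
V = 887.333333 * pi
V = 2787.64
2787.64 ft^3


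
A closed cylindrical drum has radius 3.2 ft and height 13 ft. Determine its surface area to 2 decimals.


Shape: closed cylinder
Radius r = 3.2 ft, Height h = 13 ft
Formula: SA = 2*pi*r^2 + 2*pi*r*h = 2*pi*r*(r + h)
r + h = 16.2
2 * r * (r + h) = 2 * 3.2 * 16.2 = 103.68
SA = 103.68 * pi
SA = 325.72
325.72 ft^2


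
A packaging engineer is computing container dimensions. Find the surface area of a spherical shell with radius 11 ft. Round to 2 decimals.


Shape: sphere
Radius r = 11 ft
Formula: SA = 4 * pi * r^2
r^2 = 121
SA = 4 * pi * 121
SA = 484 * pi
SA = 1520.53
1520.53 ft^2


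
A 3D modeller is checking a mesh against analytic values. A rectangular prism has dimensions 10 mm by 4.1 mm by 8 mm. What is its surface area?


Shape: rectangular prism
l = 10 mm, w = 4.1 mm, h = 8 mm
Formula: SA = 2(lw + lh + wh)
lw = 41, lh = 80, wh = 32.8
lw + lh + wh = 153.8
SA = 2 * 153.8
SA = 307.6
307.6 mm^2


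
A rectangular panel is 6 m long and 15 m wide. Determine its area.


Shape: rectangle
Length l = 6 m, Width w = 15 m
Formula: A = l * w
A = 6 * 15
A = 90
90 m^2


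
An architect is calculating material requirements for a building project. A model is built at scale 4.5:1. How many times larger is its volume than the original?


Linear scale factor k = 4.5
Rule: under a linear scaling by k, volumes scale by k^3.
k^3 = 4.5 * 4.5 * 4.5
k^3 = 20.25 * 4.5
k^3 = 91.125
Volume scales by a factor of 91.125.
91.125 (dimensionless)


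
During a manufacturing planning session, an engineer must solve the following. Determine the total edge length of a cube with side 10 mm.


Shape: cube
Side s = 10 mm
A cube has 12 edges, all equal.
Formula: total edge length = 12 * s
Total = 12 * 10
Total = 120
120 mm


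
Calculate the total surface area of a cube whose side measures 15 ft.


Shape: cube
Side s = 15 ft
A cube has 6 square faces.
Formula: SA = 6 * s^2
s^2 = 225
SA = 6 * 225
SA = 1350
1350 ft^2


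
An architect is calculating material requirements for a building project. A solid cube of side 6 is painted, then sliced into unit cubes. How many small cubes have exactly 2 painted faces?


Large cube: 6 x 6 x 6, cut into unit cubes.
n = 6, so n - 2 = 4
Cubes with 2 painted faces lie along the edges, excluding corners.
A cube has 12 edges; each contributes (n - 2) = 4 such cubes.
Count = 12 * 4 = 48
48 unit cubes


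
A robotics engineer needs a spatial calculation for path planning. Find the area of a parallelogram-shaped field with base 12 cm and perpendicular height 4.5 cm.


Shape: parallelogram
Base b = 12 cm, Height h = 4.5 cm
Formula: A = b * h
A = 12 * 4.5
A = 54
54 cm^2


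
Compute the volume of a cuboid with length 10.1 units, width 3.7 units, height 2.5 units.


Shape: rectangular prism
l = 10.1 units, w = 3.7 units, h = 2.5 units
Formula: V = l * w * h
V = 10.1 * 3.7 * 2.5
V = 37.37 * 2.5
V = 93.425
93.425 units^3


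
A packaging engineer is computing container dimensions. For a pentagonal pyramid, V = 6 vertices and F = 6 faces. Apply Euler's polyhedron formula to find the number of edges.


Polyhedron: pentagonal pyramid
Euler's formula for convex polyhedra: V - E + F = 2
Given: V = 6 vertices and F = 6 faces
Solve for E:
E = V + F - 2 = 6 + 6 - 2 = 10
10 edges


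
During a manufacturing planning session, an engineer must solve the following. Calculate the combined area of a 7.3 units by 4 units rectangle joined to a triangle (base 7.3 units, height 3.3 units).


Composite shape: rectangle + triangle
Rectangle area = 7.3 * 4 = 29.2
Triangle area = 0.5 * 7.3 * 3.3 = 12.045
Total = 29.2 + 12.045
Total = 41.245
41.245 units^2


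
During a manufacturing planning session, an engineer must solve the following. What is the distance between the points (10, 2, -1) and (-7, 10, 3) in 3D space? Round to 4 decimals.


3D distance between two points
P1 = (10, 2, -1), P2 = (-7, 10, 3)
Formula: d = sqrt((x2-x1)^2 + (y2-y1)^2 + (z2-z1)^2)
dx = -7 - 10 = -17
dy = 10 - 2 = 8
dz = 3 - -1 = 4
dx^2 + dy^2 + dz^2 = 289 + 64 + 16 = 369
d = sqrt(369)
d = 19.2094
19.2094 units


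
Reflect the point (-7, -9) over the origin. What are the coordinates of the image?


Transformation: reflection
Original point: (-7, -9)
Rule for reflection through the origin: (x, y) -> (-x, -y)
Apply: (-7, -9) -> (7, 9)
(7, 9)


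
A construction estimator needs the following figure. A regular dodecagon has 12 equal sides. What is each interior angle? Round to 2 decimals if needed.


Shape: regular dodecagon (12 sides)
Formula: interior angle = (n - 2) * 180 / n
(n - 2) = 10
(n - 2) * 180 = 1800
angle = 1800 / 12
angle = 150
150 degrees


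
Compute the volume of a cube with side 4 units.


Shape: cube
Side s = 4 units
Formula: V = s^3
V = 4 * 4 * 4
V = 16 * 4
V = 64
64 units^3


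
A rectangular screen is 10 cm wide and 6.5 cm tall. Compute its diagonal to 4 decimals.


Shape: rectangle (diagonal via Pythagoras)
Sides: 10 cm and 6.5 cm
Formula: d = sqrt(l^2 + w^2)
l^2 = 100, w^2 = 42.25
l^2 + w^2 = 142.25
d = sqrt(142.25)
d = 11.9269
11.9269 cm


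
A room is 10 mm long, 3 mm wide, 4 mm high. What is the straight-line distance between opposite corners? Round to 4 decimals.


Shape: rectangular box (space diagonal)
l = 10 mm, w = 3 mm, h = 4 mm
Visualize: the diagonal of the base, then a right triangle with that diagonal and the height.
Formula: d = sqrt(l^2 + w^2 + h^2)
l^2 + w^2 + h^2 = 100 + 9 + 16 = 125
d = sqrt(125)
d = 11.1803
11.1803 mm


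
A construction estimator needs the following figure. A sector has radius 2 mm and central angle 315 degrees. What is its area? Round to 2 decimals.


Shape: circular sector
Radius r = 2 mm, Angle = 315 degrees
Formula: A = (angle/360) * pi * r^2
r^2 = 4
Fraction of circle = 315/360
A = (315/360) * pi * 4
A = 3.5 * pi
A = 11
11 mm^2


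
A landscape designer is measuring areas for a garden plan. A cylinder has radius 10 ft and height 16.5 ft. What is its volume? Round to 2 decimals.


Shape: cylinder
Radius r = 10 ft, Height h = 16.5 ft
Formula: V = pi * r^2 * h
r^2 = 100
V = pi * 100 * 16.5
V = 1650 * pi
V = 5183.63
5183.63 ft^3


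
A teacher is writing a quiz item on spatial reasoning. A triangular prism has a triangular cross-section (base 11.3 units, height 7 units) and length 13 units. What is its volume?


Shape: triangular prism
Triangle base = 11.3 units, triangle height = 7 units, prism length L = 13 units
Formula: V = (1/2 * b * h_tri) * L
Cross-section area = 0.5 * 11.3 * 7 = 39.55
V = 39.55 * 13
V = 514.15
514.15 units^3


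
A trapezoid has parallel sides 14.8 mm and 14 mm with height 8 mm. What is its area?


Shape: trapezoid
Parallel sides a = 14.8 mm, b = 14 mm; Height h = 8 mm
Formula: A = (a + b) * h / 2
a + b = 14.8 + 14 = 28.8
A = 28.8 * 8 / 2
A = 230.4 / 2
A = 115.2
115.2 mm^2


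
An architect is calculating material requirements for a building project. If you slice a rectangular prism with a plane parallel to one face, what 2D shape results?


Solid: rectangular prism
Cutting plane: parallel to one face
Visualize the intersection of the plane with the solid's surface.
The boundary of the cut region is a rectangle.
rectangle


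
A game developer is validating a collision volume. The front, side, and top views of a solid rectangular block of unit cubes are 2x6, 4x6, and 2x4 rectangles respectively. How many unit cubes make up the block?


Orthographic views of a solid rectangular block:
Front view 2 x 6 -> length = 2, height = 6
Side view 4 x 6 -> width = 4, height = 6 (consistent)
Top view 2 x 4 -> confirms length = 2, width = 4
The block is 2 x 4 x 6.
Total unit cubes = 2 * 4 * 6 = 48
48 unit cubes


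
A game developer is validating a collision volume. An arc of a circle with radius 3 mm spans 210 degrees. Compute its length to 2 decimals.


Shape: circular arc
Radius r = 3 mm, Angle = 210 degrees
Formula: L = (angle/360) * 2 * pi * r
2 * pi * r = 6 * pi
L = (210/360) * 6 * pi
L = 3.5 * pi
L = 11
11 mm


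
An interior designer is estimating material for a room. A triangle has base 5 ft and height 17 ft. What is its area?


Shape: triangle
Base b = 5 ft, Height h = 17 ft
Formula: A = (1/2) * b * h
A = 0.5 * 5 * 17
A = 0.5 * 85
A = 42.5
42.5 ft^2


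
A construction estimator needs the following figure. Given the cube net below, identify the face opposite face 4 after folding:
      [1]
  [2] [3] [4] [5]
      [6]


Net: cross layout. Take square 3 as the base (bottom).
Fold the four squares in the horizontal row up around 3: 2 -> left, 4 -> right, 5 wraps to the top.
Fold 1 and 6 up from 3: 1 -> back, 6 -> front.
Opposite pairs are therefore: (1, 6), (2, 4), (3, 5).
Face 4 is opposite face 2.
face 2


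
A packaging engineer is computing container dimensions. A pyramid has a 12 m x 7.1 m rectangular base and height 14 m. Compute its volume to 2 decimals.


Shape: rectangular pyramid
Base: 12 m x 7.1 m, Height h = 14 m
Formula: V = (1/3) * base_area * h
base_area = 12 * 7.1 = 85.2
base_area * h = 85.2 * 14 = 1192.8
V = 1192.8 / 3
V = 397.6
397.6 m^3


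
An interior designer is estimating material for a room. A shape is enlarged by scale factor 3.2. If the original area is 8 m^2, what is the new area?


Linear scale factor k = 3.2
Original area = 8 m^2
Rule: under a linear scaling by k, areas scale by k^2.
k^2 = 3.2^2 = 10.24
New area = 8 * 10.24
New area = 81.92
81.92 m^2


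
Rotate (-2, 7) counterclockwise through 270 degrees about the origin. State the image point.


Transformation: rotation about the origin
Original point: (-2, 7)
Rule for 270 deg counterclockwise: (x, y) -> (y, -x)
Apply: (-2, 7) -> (7, 2)
(7, 2)


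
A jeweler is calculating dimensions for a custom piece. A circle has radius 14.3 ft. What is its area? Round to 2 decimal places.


Shape: circle
Radius r = 14.3 ft
Formula: A = pi * r^2
r^2 = 14.3^2 = 204.49
A = pi * 204.49
A = 642.42
642.42 ft^2


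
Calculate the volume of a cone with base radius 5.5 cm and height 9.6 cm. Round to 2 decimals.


Shape: cone
Radius r = 5.5 cm, Height h = 9.6 cm
Formula: V = (1/3) * pi * r^2 * h
r^2 = 30.25
pi * r^2 * h = pi * 30.25 * 9.6 = 290.4 * pi
V = 290.4 * pi / 3
V = 304.11
304.11 cm^3


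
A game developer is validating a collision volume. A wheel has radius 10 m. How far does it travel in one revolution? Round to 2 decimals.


Shape: circle
Radius r = 10 m
Formula: C = 2 * pi * r
C = 2 * pi * 10
C = 20 * pi
C = 62.83
62.83 m


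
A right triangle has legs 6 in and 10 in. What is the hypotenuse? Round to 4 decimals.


Shape: right triangle
Legs a = 6 in, b = 10 in
Formula: c = sqrt(a^2 + b^2)
a^2 = 36, b^2 = 100
a^2 + b^2 = 136
c = sqrt(136)
c = 11.6619
11.6619 in


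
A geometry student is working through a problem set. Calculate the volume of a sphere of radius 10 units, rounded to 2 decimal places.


Shape: sphere
Radius r = 10 units
Formula: V = (4/3) * pi * r^3
r^3 = 1000
(4/3) * 1000 = 1333.333333
V = 1333.333333 * pi
V = 4188.79
4188.79 units^3


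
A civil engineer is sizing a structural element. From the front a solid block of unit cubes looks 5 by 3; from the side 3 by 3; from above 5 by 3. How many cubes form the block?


Orthographic views of a solid rectangular block:
Front view 5 x 3 -> length = 5, height = 3
Side view 3 x 3 -> width = 3, height = 3 (consistent)
Top view 5 x 3 -> confirms length = 5, width = 3
The block is 5 x 3 x 3.
Total unit cubes = 5 * 3 * 3 = 45
45 unit cubes


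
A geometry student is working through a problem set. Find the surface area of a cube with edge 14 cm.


Shape: cube
Side s = 14 cm
A cube has 6 square faces.
Formula: SA = 6 * s^2
s^2 = 196
SA = 6 * 196
SA = 1176
1176 cm^2


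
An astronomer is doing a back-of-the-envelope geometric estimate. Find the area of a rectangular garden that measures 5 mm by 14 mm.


Shape: rectangle
Length l = 5 mm, Width w = 14 mm
Formula: A = l * w
A = 5 * 14
A = 70
70 mm^2


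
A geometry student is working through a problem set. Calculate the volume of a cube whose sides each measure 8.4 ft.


Shape: cube
Side s = 8.4 ft
Formula: V = s^3
V = 8.4 * 8.4 * 8.4
V = 70.56 * 8.4
V = 592.704
592.704 ft^3


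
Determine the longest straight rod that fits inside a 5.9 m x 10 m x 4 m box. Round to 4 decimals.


Shape: rectangular box (space diagonal)
l = 5.9 m, w = 10 m, h = 4 m
Visualize: the diagonal of the base, then a right triangle with that diagonal and the height.
Formula: d = sqrt(l^2 + w^2 + h^2)
l^2 + w^2 + h^2 = 34.81 + 100 + 16 = 150.81
d = sqrt(150.81)
d = 12.2805
12.2805 m


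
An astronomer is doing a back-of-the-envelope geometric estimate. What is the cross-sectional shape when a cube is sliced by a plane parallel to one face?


Solid: cube
Cutting plane: parallel to one face
Visualize the intersection of the plane with the solid's surface.
The boundary of the cut region is a square.
square


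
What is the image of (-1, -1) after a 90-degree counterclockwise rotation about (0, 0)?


Transformation: rotation about the origin
Original point: (-1, -1)
Rule for 90 deg counterclockwise: (x, y) -> (-y, x)
Apply: (-1, -1) -> (1, -1)
(1, -1)


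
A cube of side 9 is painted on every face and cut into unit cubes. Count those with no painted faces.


Large cube: 9 x 9 x 9, cut into unit cubes.
n = 9, so n - 2 = 7
Unpainted cubes form the interior (n - 2)^3 block.
(n - 2)^3 = 7^3 = 343
343 unit cubes


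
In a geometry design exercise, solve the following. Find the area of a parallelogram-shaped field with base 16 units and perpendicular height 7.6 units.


Shape: parallelogram
Base b = 16 units, Height h = 7.6 units
Formula: A = b * h
A = 16 * 7.6
A = 121.6
121.6 units^2


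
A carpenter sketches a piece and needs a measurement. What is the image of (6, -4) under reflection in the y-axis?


Transformation: reflection
Original point: (6, -4)
Rule for reflection over the y-axis: (x, y) -> (-x, y)
Apply: (6, -4) -> (-6, -4)
(-6, -4)


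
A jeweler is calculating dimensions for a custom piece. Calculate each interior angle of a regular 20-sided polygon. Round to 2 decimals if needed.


Shape: regular icosagon (20 sides)
Formula: interior angle = (n - 2) * 180 / n
(n - 2) = 18
(n - 2) * 180 = 3240
angle = 3240 / 20
angle = 162
162 degrees


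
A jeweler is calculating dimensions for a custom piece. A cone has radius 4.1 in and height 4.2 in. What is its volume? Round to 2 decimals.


Shape: cone
Radius r = 4.1 in, Height h = 4.2 in
Formula: V = (1/3) * pi * r^2 * h
r^2 = 16.81
pi * r^2 * h = pi * 16.81 * 4.2 = 70.602 * pi
V = 70.602 * pi / 3
V = 73.93
73.93 in^3


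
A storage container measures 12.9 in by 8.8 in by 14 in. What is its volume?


Shape: rectangular prism
l = 12.9 in, w = 8.8 in, h = 14 in
Formula: V = l * w * h
V = 12.9 * 8.8 * 14
V = 113.52 * 14
V = 1589.28
1589.28 in^3


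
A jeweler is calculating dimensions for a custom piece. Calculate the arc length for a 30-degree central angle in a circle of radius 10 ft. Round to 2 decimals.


Shape: circular arc
Radius r = 10 ft, Angle = 30 degrees
Formula: L = (angle/360) * 2 * pi * r
2 * pi * r = 20 * pi
L = (30/360) * 20 * pi
L = 1.666667 * pi
L = 5.24
5.24 ft


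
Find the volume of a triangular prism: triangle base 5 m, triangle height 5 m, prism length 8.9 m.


Shape: triangular prism
Triangle base = 5 m, triangle height = 5 m, prism length L = 8.9 m
Formula: V = (1/2 * b * h_tri) * L
Cross-section area = 0.5 * 5 * 5 = 12.5
V = 12.5 * 8.9
V = 111.25
111.25 m^3


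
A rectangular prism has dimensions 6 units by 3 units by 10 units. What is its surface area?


Shape: rectangular prism
l = 6 units, w = 3 units, h = 10 units
Formula: SA = 2(lw + lh + wh)
lw = 18, lh = 60, wh = 30
lw + lh + wh = 108
SA = 2 * 108
SA = 216
216 units^2


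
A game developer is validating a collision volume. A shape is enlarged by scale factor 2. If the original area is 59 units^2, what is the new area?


Linear scale factor k = 2
Original area = 59 units^2
Rule: under a linear scaling by k, areas scale by k^2.
k^2 = 2^2 = 4
New area = 59 * 4
New area = 236
236 units^2


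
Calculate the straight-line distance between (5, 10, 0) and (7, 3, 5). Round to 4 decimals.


3D distance between two points
P1 = (5, 10, 0), P2 = (7, 3, 5)
Formula: d = sqrt((x2-x1)^2 + (y2-y1)^2 + (z2-z1)^2)
dx = 7 - 5 = 2
dy = 3 - 10 = -7
dz = 5 - 0 = 5
dx^2 + dy^2 + dz^2 = 4 + 49 + 25 = 78
d = sqrt(78)
d = 8.8318
8.8318 units


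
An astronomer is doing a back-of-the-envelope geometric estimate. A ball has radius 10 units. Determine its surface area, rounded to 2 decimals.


Shape: sphere
Radius r = 10 units
Formula: SA = 4 * pi * r^2
r^2 = 100
SA = 4 * pi * 100
SA = 400 * pi
SA = 1256.64
1256.64 units^2


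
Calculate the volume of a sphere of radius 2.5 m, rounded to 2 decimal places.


Shape: sphere
Radius r = 2.5 m
Formula: V = (4/3) * pi * r^3
r^3 = 15.625
(4/3) * 15.625 = 20.833333
V = 20.833333 * pi
V = 65.45
65.45 m^3


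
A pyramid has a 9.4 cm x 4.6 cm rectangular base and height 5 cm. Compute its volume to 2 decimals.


Shape: rectangular pyramid
Base: 9.4 cm x 4.6 cm, Height h = 5 cm
Formula: V = (1/3) * base_area * h
base_area = 9.4 * 4.6 = 43.24
base_area * h = 43.24 * 5 = 216.2
V = 216.2 / 3
V = 72.07
72.07 cm^3


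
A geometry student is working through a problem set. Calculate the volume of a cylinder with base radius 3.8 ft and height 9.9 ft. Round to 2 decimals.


Shape: cylinder
Radius r = 3.8 ft, Height h = 9.9 ft
Formula: V = pi * r^2 * h
r^2 = 14.44
V = pi * 14.44 * 9.9
V = 142.956 * pi
V = 449.11
449.11 ft^3


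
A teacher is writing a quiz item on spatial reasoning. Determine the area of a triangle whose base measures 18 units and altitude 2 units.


Shape: triangle
Base b = 18 units, Height h = 2 units
Formula: A = (1/2) * b * h
A = 0.5 * 18 * 2
A = 0.5 * 36
A = 18
18 units^2


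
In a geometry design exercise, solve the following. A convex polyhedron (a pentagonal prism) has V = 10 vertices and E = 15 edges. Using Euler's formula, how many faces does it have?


Polyhedron: pentagonal prism
Euler's formula for convex polyhedra: V - E + F = 2
Given: V = 10 vertices and E = 15 edges
Solve for F:
F = 2 + E - V = 2 + 15 - 10 = 7
7 faces


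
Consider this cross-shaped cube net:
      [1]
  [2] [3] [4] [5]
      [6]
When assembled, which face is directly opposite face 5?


Net: cross layout. Take square 3 as the base (bottom).
Fold the four squares in the horizontal row up around 3: 2 -> left, 4 -> right, 5 wraps to the top.
Fold 1 and 6 up from 3: 1 -> back, 6 -> front.
Opposite pairs are therefore: (1, 6), (2, 4), (3, 5).
Face 5 is opposite face 3.
face 3


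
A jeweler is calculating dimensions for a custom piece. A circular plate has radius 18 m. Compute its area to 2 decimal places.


Shape: circle
Radius r = 18 m
Formula: A = pi * r^2
r^2 = 18^2 = 324
A = pi * 324
A = 1017.88
1017.88 m^2


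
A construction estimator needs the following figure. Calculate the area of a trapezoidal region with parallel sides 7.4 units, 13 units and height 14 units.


Shape: trapezoid
Parallel sides a = 7.4 units, b = 13 units; Height h = 14 units
Formula: A = (a + b) * h / 2
a + b = 7.4 + 13 = 20.4
A = 20.4 * 14 / 2
A = 285.6 / 2
A = 142.8
142.8 units^2


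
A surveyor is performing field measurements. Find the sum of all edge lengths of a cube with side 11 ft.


Shape: cube
Side s = 11 ft
A cube has 12 edges, all equal.
Formula: total edge length = 12 * s
Total = 12 * 11
Total = 132
132 ft


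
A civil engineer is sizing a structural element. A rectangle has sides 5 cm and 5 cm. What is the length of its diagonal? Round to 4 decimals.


Shape: rectangle (diagonal via Pythagoras)
Sides: 5 cm and 5 cm
Formula: d = sqrt(l^2 + w^2)
l^2 = 25, w^2 = 25
l^2 + w^2 = 50
d = sqrt(50)
d = 7.0711
7.0711 cm
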